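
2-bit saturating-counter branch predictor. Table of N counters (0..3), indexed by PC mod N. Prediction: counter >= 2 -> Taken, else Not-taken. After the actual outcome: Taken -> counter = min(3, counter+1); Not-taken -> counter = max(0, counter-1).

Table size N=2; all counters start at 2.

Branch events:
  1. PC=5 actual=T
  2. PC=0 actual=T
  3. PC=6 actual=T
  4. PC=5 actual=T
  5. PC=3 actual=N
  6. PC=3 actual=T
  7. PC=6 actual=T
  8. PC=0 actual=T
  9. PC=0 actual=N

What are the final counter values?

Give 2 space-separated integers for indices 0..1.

Answer: 2 3

Derivation:
Ev 1: PC=5 idx=1 pred=T actual=T -> ctr[1]=3
Ev 2: PC=0 idx=0 pred=T actual=T -> ctr[0]=3
Ev 3: PC=6 idx=0 pred=T actual=T -> ctr[0]=3
Ev 4: PC=5 idx=1 pred=T actual=T -> ctr[1]=3
Ev 5: PC=3 idx=1 pred=T actual=N -> ctr[1]=2
Ev 6: PC=3 idx=1 pred=T actual=T -> ctr[1]=3
Ev 7: PC=6 idx=0 pred=T actual=T -> ctr[0]=3
Ev 8: PC=0 idx=0 pred=T actual=T -> ctr[0]=3
Ev 9: PC=0 idx=0 pred=T actual=N -> ctr[0]=2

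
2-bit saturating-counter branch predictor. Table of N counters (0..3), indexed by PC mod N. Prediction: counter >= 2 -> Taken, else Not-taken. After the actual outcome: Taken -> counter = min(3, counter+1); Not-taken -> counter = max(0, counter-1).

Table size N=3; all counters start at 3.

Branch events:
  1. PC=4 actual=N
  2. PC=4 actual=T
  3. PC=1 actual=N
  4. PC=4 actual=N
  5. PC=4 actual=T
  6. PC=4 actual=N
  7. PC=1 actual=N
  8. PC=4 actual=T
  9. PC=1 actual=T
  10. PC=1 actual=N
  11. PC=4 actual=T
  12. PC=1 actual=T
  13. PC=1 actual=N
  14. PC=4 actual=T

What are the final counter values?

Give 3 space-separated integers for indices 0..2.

Ev 1: PC=4 idx=1 pred=T actual=N -> ctr[1]=2
Ev 2: PC=4 idx=1 pred=T actual=T -> ctr[1]=3
Ev 3: PC=1 idx=1 pred=T actual=N -> ctr[1]=2
Ev 4: PC=4 idx=1 pred=T actual=N -> ctr[1]=1
Ev 5: PC=4 idx=1 pred=N actual=T -> ctr[1]=2
Ev 6: PC=4 idx=1 pred=T actual=N -> ctr[1]=1
Ev 7: PC=1 idx=1 pred=N actual=N -> ctr[1]=0
Ev 8: PC=4 idx=1 pred=N actual=T -> ctr[1]=1
Ev 9: PC=1 idx=1 pred=N actual=T -> ctr[1]=2
Ev 10: PC=1 idx=1 pred=T actual=N -> ctr[1]=1
Ev 11: PC=4 idx=1 pred=N actual=T -> ctr[1]=2
Ev 12: PC=1 idx=1 pred=T actual=T -> ctr[1]=3
Ev 13: PC=1 idx=1 pred=T actual=N -> ctr[1]=2
Ev 14: PC=4 idx=1 pred=T actual=T -> ctr[1]=3

Answer: 3 3 3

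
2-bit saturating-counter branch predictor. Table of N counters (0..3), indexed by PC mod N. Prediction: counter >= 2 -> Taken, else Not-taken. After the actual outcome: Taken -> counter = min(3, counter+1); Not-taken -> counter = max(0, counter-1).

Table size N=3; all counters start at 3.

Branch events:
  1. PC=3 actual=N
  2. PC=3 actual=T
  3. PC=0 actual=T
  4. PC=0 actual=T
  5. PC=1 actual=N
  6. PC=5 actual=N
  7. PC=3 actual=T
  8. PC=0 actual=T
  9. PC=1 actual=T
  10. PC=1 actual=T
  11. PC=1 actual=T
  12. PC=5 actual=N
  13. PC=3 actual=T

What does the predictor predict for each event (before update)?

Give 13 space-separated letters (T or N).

Ev 1: PC=3 idx=0 pred=T actual=N -> ctr[0]=2
Ev 2: PC=3 idx=0 pred=T actual=T -> ctr[0]=3
Ev 3: PC=0 idx=0 pred=T actual=T -> ctr[0]=3
Ev 4: PC=0 idx=0 pred=T actual=T -> ctr[0]=3
Ev 5: PC=1 idx=1 pred=T actual=N -> ctr[1]=2
Ev 6: PC=5 idx=2 pred=T actual=N -> ctr[2]=2
Ev 7: PC=3 idx=0 pred=T actual=T -> ctr[0]=3
Ev 8: PC=0 idx=0 pred=T actual=T -> ctr[0]=3
Ev 9: PC=1 idx=1 pred=T actual=T -> ctr[1]=3
Ev 10: PC=1 idx=1 pred=T actual=T -> ctr[1]=3
Ev 11: PC=1 idx=1 pred=T actual=T -> ctr[1]=3
Ev 12: PC=5 idx=2 pred=T actual=N -> ctr[2]=1
Ev 13: PC=3 idx=0 pred=T actual=T -> ctr[0]=3

Answer: T T T T T T T T T T T T T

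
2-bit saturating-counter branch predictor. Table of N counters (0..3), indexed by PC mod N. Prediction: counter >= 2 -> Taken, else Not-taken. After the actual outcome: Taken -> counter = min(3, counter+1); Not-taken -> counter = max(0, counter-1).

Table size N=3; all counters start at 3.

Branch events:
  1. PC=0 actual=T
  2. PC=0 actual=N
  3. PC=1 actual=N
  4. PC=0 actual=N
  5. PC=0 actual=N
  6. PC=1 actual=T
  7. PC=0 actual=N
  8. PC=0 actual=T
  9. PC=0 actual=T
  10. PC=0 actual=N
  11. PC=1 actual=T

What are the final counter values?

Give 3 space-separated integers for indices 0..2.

Answer: 1 3 3

Derivation:
Ev 1: PC=0 idx=0 pred=T actual=T -> ctr[0]=3
Ev 2: PC=0 idx=0 pred=T actual=N -> ctr[0]=2
Ev 3: PC=1 idx=1 pred=T actual=N -> ctr[1]=2
Ev 4: PC=0 idx=0 pred=T actual=N -> ctr[0]=1
Ev 5: PC=0 idx=0 pred=N actual=N -> ctr[0]=0
Ev 6: PC=1 idx=1 pred=T actual=T -> ctr[1]=3
Ev 7: PC=0 idx=0 pred=N actual=N -> ctr[0]=0
Ev 8: PC=0 idx=0 pred=N actual=T -> ctr[0]=1
Ev 9: PC=0 idx=0 pred=N actual=T -> ctr[0]=2
Ev 10: PC=0 idx=0 pred=T actual=N -> ctr[0]=1
Ev 11: PC=1 idx=1 pred=T actual=T -> ctr[1]=3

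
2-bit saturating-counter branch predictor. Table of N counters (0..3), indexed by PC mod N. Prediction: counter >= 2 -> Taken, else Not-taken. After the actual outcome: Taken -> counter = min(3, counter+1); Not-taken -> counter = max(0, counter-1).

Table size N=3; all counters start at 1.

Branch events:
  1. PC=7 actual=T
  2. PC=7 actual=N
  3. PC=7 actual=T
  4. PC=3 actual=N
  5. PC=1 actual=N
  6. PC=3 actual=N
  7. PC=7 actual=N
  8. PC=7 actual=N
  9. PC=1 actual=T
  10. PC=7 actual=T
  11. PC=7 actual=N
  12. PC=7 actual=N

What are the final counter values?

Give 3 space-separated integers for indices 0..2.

Ev 1: PC=7 idx=1 pred=N actual=T -> ctr[1]=2
Ev 2: PC=7 idx=1 pred=T actual=N -> ctr[1]=1
Ev 3: PC=7 idx=1 pred=N actual=T -> ctr[1]=2
Ev 4: PC=3 idx=0 pred=N actual=N -> ctr[0]=0
Ev 5: PC=1 idx=1 pred=T actual=N -> ctr[1]=1
Ev 6: PC=3 idx=0 pred=N actual=N -> ctr[0]=0
Ev 7: PC=7 idx=1 pred=N actual=N -> ctr[1]=0
Ev 8: PC=7 idx=1 pred=N actual=N -> ctr[1]=0
Ev 9: PC=1 idx=1 pred=N actual=T -> ctr[1]=1
Ev 10: PC=7 idx=1 pred=N actual=T -> ctr[1]=2
Ev 11: PC=7 idx=1 pred=T actual=N -> ctr[1]=1
Ev 12: PC=7 idx=1 pred=N actual=N -> ctr[1]=0

Answer: 0 0 1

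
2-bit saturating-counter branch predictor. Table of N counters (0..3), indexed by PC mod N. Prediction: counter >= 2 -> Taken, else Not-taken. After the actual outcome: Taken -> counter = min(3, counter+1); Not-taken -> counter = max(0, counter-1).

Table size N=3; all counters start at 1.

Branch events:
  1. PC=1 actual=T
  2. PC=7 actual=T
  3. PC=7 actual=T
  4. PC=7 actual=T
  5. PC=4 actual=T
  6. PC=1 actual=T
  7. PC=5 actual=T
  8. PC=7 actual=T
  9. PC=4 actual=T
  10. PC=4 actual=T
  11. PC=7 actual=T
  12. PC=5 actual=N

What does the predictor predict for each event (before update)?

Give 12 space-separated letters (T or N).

Answer: N T T T T T N T T T T T

Derivation:
Ev 1: PC=1 idx=1 pred=N actual=T -> ctr[1]=2
Ev 2: PC=7 idx=1 pred=T actual=T -> ctr[1]=3
Ev 3: PC=7 idx=1 pred=T actual=T -> ctr[1]=3
Ev 4: PC=7 idx=1 pred=T actual=T -> ctr[1]=3
Ev 5: PC=4 idx=1 pred=T actual=T -> ctr[1]=3
Ev 6: PC=1 idx=1 pred=T actual=T -> ctr[1]=3
Ev 7: PC=5 idx=2 pred=N actual=T -> ctr[2]=2
Ev 8: PC=7 idx=1 pred=T actual=T -> ctr[1]=3
Ev 9: PC=4 idx=1 pred=T actual=T -> ctr[1]=3
Ev 10: PC=4 idx=1 pred=T actual=T -> ctr[1]=3
Ev 11: PC=7 idx=1 pred=T actual=T -> ctr[1]=3
Ev 12: PC=5 idx=2 pred=T actual=N -> ctr[2]=1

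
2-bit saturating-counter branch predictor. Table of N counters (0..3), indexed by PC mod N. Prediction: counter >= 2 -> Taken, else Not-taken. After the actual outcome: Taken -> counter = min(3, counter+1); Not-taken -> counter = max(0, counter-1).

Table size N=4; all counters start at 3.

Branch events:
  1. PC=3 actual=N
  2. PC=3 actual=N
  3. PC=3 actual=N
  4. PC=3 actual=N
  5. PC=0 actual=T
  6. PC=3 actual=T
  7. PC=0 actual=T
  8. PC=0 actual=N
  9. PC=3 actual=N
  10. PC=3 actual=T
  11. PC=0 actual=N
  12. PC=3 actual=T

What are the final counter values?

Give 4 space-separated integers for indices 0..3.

Answer: 1 3 3 2

Derivation:
Ev 1: PC=3 idx=3 pred=T actual=N -> ctr[3]=2
Ev 2: PC=3 idx=3 pred=T actual=N -> ctr[3]=1
Ev 3: PC=3 idx=3 pred=N actual=N -> ctr[3]=0
Ev 4: PC=3 idx=3 pred=N actual=N -> ctr[3]=0
Ev 5: PC=0 idx=0 pred=T actual=T -> ctr[0]=3
Ev 6: PC=3 idx=3 pred=N actual=T -> ctr[3]=1
Ev 7: PC=0 idx=0 pred=T actual=T -> ctr[0]=3
Ev 8: PC=0 idx=0 pred=T actual=N -> ctr[0]=2
Ev 9: PC=3 idx=3 pred=N actual=N -> ctr[3]=0
Ev 10: PC=3 idx=3 pred=N actual=T -> ctr[3]=1
Ev 11: PC=0 idx=0 pred=T actual=N -> ctr[0]=1
Ev 12: PC=3 idx=3 pred=N actual=T -> ctr[3]=2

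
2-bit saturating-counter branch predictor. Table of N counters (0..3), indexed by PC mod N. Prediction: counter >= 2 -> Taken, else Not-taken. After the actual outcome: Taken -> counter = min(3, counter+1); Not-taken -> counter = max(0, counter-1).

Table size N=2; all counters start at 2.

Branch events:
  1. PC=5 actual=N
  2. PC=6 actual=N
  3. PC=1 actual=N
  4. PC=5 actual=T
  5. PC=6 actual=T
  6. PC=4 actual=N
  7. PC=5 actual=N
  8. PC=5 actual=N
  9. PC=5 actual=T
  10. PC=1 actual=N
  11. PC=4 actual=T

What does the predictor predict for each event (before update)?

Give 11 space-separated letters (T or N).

Answer: T T N N N T N N N N N

Derivation:
Ev 1: PC=5 idx=1 pred=T actual=N -> ctr[1]=1
Ev 2: PC=6 idx=0 pred=T actual=N -> ctr[0]=1
Ev 3: PC=1 idx=1 pred=N actual=N -> ctr[1]=0
Ev 4: PC=5 idx=1 pred=N actual=T -> ctr[1]=1
Ev 5: PC=6 idx=0 pred=N actual=T -> ctr[0]=2
Ev 6: PC=4 idx=0 pred=T actual=N -> ctr[0]=1
Ev 7: PC=5 idx=1 pred=N actual=N -> ctr[1]=0
Ev 8: PC=5 idx=1 pred=N actual=N -> ctr[1]=0
Ev 9: PC=5 idx=1 pred=N actual=T -> ctr[1]=1
Ev 10: PC=1 idx=1 pred=N actual=N -> ctr[1]=0
Ev 11: PC=4 idx=0 pred=N actual=T -> ctr[0]=2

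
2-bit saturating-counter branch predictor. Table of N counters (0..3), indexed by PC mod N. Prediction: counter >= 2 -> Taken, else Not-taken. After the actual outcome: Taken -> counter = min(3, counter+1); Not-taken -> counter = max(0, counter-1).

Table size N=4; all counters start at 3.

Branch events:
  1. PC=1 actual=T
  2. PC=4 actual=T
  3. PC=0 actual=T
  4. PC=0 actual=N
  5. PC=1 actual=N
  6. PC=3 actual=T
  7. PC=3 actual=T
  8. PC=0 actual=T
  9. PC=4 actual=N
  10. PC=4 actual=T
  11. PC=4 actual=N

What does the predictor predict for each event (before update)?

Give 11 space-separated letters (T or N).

Ev 1: PC=1 idx=1 pred=T actual=T -> ctr[1]=3
Ev 2: PC=4 idx=0 pred=T actual=T -> ctr[0]=3
Ev 3: PC=0 idx=0 pred=T actual=T -> ctr[0]=3
Ev 4: PC=0 idx=0 pred=T actual=N -> ctr[0]=2
Ev 5: PC=1 idx=1 pred=T actual=N -> ctr[1]=2
Ev 6: PC=3 idx=3 pred=T actual=T -> ctr[3]=3
Ev 7: PC=3 idx=3 pred=T actual=T -> ctr[3]=3
Ev 8: PC=0 idx=0 pred=T actual=T -> ctr[0]=3
Ev 9: PC=4 idx=0 pred=T actual=N -> ctr[0]=2
Ev 10: PC=4 idx=0 pred=T actual=T -> ctr[0]=3
Ev 11: PC=4 idx=0 pred=T actual=N -> ctr[0]=2

Answer: T T T T T T T T T T T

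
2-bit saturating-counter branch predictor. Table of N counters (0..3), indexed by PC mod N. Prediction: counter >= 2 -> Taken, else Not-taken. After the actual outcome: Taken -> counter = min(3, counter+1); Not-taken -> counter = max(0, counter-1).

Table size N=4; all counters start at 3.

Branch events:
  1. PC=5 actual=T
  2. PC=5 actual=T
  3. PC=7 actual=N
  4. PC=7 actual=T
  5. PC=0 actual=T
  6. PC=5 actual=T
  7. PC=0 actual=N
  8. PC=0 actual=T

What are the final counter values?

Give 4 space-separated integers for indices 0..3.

Answer: 3 3 3 3

Derivation:
Ev 1: PC=5 idx=1 pred=T actual=T -> ctr[1]=3
Ev 2: PC=5 idx=1 pred=T actual=T -> ctr[1]=3
Ev 3: PC=7 idx=3 pred=T actual=N -> ctr[3]=2
Ev 4: PC=7 idx=3 pred=T actual=T -> ctr[3]=3
Ev 5: PC=0 idx=0 pred=T actual=T -> ctr[0]=3
Ev 6: PC=5 idx=1 pred=T actual=T -> ctr[1]=3
Ev 7: PC=0 idx=0 pred=T actual=N -> ctr[0]=2
Ev 8: PC=0 idx=0 pred=T actual=T -> ctr[0]=3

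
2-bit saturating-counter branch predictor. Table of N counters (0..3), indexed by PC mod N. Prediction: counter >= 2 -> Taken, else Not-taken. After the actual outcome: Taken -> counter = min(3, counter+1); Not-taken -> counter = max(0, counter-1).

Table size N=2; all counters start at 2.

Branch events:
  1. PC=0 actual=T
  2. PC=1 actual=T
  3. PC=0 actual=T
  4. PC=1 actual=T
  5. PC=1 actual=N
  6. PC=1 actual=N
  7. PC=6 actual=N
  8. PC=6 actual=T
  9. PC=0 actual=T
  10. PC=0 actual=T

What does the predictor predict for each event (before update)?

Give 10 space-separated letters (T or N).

Ev 1: PC=0 idx=0 pred=T actual=T -> ctr[0]=3
Ev 2: PC=1 idx=1 pred=T actual=T -> ctr[1]=3
Ev 3: PC=0 idx=0 pred=T actual=T -> ctr[0]=3
Ev 4: PC=1 idx=1 pred=T actual=T -> ctr[1]=3
Ev 5: PC=1 idx=1 pred=T actual=N -> ctr[1]=2
Ev 6: PC=1 idx=1 pred=T actual=N -> ctr[1]=1
Ev 7: PC=6 idx=0 pred=T actual=N -> ctr[0]=2
Ev 8: PC=6 idx=0 pred=T actual=T -> ctr[0]=3
Ev 9: PC=0 idx=0 pred=T actual=T -> ctr[0]=3
Ev 10: PC=0 idx=0 pred=T actual=T -> ctr[0]=3

Answer: T T T T T T T T T T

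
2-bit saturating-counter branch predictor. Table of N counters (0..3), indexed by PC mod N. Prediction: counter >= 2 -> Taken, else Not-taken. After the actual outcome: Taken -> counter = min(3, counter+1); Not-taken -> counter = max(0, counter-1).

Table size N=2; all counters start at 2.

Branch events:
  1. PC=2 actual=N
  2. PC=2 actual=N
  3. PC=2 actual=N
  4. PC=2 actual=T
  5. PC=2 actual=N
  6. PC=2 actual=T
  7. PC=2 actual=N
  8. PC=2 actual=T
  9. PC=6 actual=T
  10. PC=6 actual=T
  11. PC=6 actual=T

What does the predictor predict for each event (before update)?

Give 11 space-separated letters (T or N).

Answer: T N N N N N N N N T T

Derivation:
Ev 1: PC=2 idx=0 pred=T actual=N -> ctr[0]=1
Ev 2: PC=2 idx=0 pred=N actual=N -> ctr[0]=0
Ev 3: PC=2 idx=0 pred=N actual=N -> ctr[0]=0
Ev 4: PC=2 idx=0 pred=N actual=T -> ctr[0]=1
Ev 5: PC=2 idx=0 pred=N actual=N -> ctr[0]=0
Ev 6: PC=2 idx=0 pred=N actual=T -> ctr[0]=1
Ev 7: PC=2 idx=0 pred=N actual=N -> ctr[0]=0
Ev 8: PC=2 idx=0 pred=N actual=T -> ctr[0]=1
Ev 9: PC=6 idx=0 pred=N actual=T -> ctr[0]=2
Ev 10: PC=6 idx=0 pred=T actual=T -> ctr[0]=3
Ev 11: PC=6 idx=0 pred=T actual=T -> ctr[0]=3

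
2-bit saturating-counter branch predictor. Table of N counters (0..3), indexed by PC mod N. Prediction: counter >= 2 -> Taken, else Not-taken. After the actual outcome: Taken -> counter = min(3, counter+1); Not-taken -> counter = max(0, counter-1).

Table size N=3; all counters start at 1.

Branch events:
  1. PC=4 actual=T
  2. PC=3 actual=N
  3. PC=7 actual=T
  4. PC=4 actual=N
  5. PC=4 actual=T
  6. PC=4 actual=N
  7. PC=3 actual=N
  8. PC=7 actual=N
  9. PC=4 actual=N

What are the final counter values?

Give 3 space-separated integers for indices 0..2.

Answer: 0 0 1

Derivation:
Ev 1: PC=4 idx=1 pred=N actual=T -> ctr[1]=2
Ev 2: PC=3 idx=0 pred=N actual=N -> ctr[0]=0
Ev 3: PC=7 idx=1 pred=T actual=T -> ctr[1]=3
Ev 4: PC=4 idx=1 pred=T actual=N -> ctr[1]=2
Ev 5: PC=4 idx=1 pred=T actual=T -> ctr[1]=3
Ev 6: PC=4 idx=1 pred=T actual=N -> ctr[1]=2
Ev 7: PC=3 idx=0 pred=N actual=N -> ctr[0]=0
Ev 8: PC=7 idx=1 pred=T actual=N -> ctr[1]=1
Ev 9: PC=4 idx=1 pred=N actual=N -> ctr[1]=0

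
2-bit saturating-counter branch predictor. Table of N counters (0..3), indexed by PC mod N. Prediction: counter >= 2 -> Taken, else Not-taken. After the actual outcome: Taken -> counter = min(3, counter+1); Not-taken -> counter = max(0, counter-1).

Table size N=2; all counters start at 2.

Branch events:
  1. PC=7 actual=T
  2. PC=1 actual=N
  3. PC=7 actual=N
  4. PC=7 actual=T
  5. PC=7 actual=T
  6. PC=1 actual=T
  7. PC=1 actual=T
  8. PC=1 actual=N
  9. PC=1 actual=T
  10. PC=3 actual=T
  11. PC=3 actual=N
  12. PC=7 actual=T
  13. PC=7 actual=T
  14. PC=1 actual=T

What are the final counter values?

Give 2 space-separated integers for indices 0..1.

Answer: 2 3

Derivation:
Ev 1: PC=7 idx=1 pred=T actual=T -> ctr[1]=3
Ev 2: PC=1 idx=1 pred=T actual=N -> ctr[1]=2
Ev 3: PC=7 idx=1 pred=T actual=N -> ctr[1]=1
Ev 4: PC=7 idx=1 pred=N actual=T -> ctr[1]=2
Ev 5: PC=7 idx=1 pred=T actual=T -> ctr[1]=3
Ev 6: PC=1 idx=1 pred=T actual=T -> ctr[1]=3
Ev 7: PC=1 idx=1 pred=T actual=T -> ctr[1]=3
Ev 8: PC=1 idx=1 pred=T actual=N -> ctr[1]=2
Ev 9: PC=1 idx=1 pred=T actual=T -> ctr[1]=3
Ev 10: PC=3 idx=1 pred=T actual=T -> ctr[1]=3
Ev 11: PC=3 idx=1 pred=T actual=N -> ctr[1]=2
Ev 12: PC=7 idx=1 pred=T actual=T -> ctr[1]=3
Ev 13: PC=7 idx=1 pred=T actual=T -> ctr[1]=3
Ev 14: PC=1 idx=1 pred=T actual=T -> ctr[1]=3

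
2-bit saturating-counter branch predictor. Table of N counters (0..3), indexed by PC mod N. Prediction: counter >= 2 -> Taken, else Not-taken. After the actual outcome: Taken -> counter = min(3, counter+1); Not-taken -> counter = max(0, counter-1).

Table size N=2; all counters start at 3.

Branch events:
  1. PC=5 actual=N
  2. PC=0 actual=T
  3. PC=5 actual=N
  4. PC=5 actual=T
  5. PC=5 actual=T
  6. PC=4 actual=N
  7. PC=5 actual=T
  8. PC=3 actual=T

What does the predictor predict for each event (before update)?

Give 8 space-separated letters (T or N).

Answer: T T T N T T T T

Derivation:
Ev 1: PC=5 idx=1 pred=T actual=N -> ctr[1]=2
Ev 2: PC=0 idx=0 pred=T actual=T -> ctr[0]=3
Ev 3: PC=5 idx=1 pred=T actual=N -> ctr[1]=1
Ev 4: PC=5 idx=1 pred=N actual=T -> ctr[1]=2
Ev 5: PC=5 idx=1 pred=T actual=T -> ctr[1]=3
Ev 6: PC=4 idx=0 pred=T actual=N -> ctr[0]=2
Ev 7: PC=5 idx=1 pred=T actual=T -> ctr[1]=3
Ev 8: PC=3 idx=1 pred=T actual=T -> ctr[1]=3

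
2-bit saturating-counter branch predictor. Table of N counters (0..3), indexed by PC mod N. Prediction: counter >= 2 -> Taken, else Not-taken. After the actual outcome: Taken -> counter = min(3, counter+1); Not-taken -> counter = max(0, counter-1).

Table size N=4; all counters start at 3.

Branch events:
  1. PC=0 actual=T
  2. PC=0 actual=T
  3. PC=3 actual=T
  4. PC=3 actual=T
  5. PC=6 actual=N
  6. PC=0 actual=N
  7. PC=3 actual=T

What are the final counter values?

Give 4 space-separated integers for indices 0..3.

Ev 1: PC=0 idx=0 pred=T actual=T -> ctr[0]=3
Ev 2: PC=0 idx=0 pred=T actual=T -> ctr[0]=3
Ev 3: PC=3 idx=3 pred=T actual=T -> ctr[3]=3
Ev 4: PC=3 idx=3 pred=T actual=T -> ctr[3]=3
Ev 5: PC=6 idx=2 pred=T actual=N -> ctr[2]=2
Ev 6: PC=0 idx=0 pred=T actual=N -> ctr[0]=2
Ev 7: PC=3 idx=3 pred=T actual=T -> ctr[3]=3

Answer: 2 3 2 3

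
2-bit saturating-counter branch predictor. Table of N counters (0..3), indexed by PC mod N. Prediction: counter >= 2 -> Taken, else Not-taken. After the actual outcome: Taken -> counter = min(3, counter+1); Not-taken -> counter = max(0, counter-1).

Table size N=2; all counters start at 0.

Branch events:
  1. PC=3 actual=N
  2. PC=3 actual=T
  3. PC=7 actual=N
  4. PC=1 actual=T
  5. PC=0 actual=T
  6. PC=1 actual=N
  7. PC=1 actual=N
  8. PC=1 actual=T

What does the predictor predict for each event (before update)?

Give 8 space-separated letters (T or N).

Ev 1: PC=3 idx=1 pred=N actual=N -> ctr[1]=0
Ev 2: PC=3 idx=1 pred=N actual=T -> ctr[1]=1
Ev 3: PC=7 idx=1 pred=N actual=N -> ctr[1]=0
Ev 4: PC=1 idx=1 pred=N actual=T -> ctr[1]=1
Ev 5: PC=0 idx=0 pred=N actual=T -> ctr[0]=1
Ev 6: PC=1 idx=1 pred=N actual=N -> ctr[1]=0
Ev 7: PC=1 idx=1 pred=N actual=N -> ctr[1]=0
Ev 8: PC=1 idx=1 pred=N actual=T -> ctr[1]=1

Answer: N N N N N N N N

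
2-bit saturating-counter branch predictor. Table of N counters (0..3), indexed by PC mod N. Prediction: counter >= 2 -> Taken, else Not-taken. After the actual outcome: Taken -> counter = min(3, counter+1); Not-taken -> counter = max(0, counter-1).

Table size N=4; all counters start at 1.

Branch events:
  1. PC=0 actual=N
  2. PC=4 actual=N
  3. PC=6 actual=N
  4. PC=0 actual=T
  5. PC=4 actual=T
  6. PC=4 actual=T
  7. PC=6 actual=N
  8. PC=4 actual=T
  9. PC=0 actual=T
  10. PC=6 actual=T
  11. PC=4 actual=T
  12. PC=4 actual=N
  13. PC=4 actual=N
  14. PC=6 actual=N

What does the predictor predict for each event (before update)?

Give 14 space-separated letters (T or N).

Ev 1: PC=0 idx=0 pred=N actual=N -> ctr[0]=0
Ev 2: PC=4 idx=0 pred=N actual=N -> ctr[0]=0
Ev 3: PC=6 idx=2 pred=N actual=N -> ctr[2]=0
Ev 4: PC=0 idx=0 pred=N actual=T -> ctr[0]=1
Ev 5: PC=4 idx=0 pred=N actual=T -> ctr[0]=2
Ev 6: PC=4 idx=0 pred=T actual=T -> ctr[0]=3
Ev 7: PC=6 idx=2 pred=N actual=N -> ctr[2]=0
Ev 8: PC=4 idx=0 pred=T actual=T -> ctr[0]=3
Ev 9: PC=0 idx=0 pred=T actual=T -> ctr[0]=3
Ev 10: PC=6 idx=2 pred=N actual=T -> ctr[2]=1
Ev 11: PC=4 idx=0 pred=T actual=T -> ctr[0]=3
Ev 12: PC=4 idx=0 pred=T actual=N -> ctr[0]=2
Ev 13: PC=4 idx=0 pred=T actual=N -> ctr[0]=1
Ev 14: PC=6 idx=2 pred=N actual=N -> ctr[2]=0

Answer: N N N N N T N T T N T T T N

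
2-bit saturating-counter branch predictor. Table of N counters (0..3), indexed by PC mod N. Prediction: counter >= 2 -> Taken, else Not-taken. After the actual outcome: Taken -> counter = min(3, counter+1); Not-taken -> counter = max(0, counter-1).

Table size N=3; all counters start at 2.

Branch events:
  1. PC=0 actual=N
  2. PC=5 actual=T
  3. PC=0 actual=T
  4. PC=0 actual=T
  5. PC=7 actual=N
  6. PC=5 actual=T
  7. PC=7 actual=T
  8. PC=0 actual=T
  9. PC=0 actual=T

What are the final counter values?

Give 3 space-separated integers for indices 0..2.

Ev 1: PC=0 idx=0 pred=T actual=N -> ctr[0]=1
Ev 2: PC=5 idx=2 pred=T actual=T -> ctr[2]=3
Ev 3: PC=0 idx=0 pred=N actual=T -> ctr[0]=2
Ev 4: PC=0 idx=0 pred=T actual=T -> ctr[0]=3
Ev 5: PC=7 idx=1 pred=T actual=N -> ctr[1]=1
Ev 6: PC=5 idx=2 pred=T actual=T -> ctr[2]=3
Ev 7: PC=7 idx=1 pred=N actual=T -> ctr[1]=2
Ev 8: PC=0 idx=0 pred=T actual=T -> ctr[0]=3
Ev 9: PC=0 idx=0 pred=T actual=T -> ctr[0]=3

Answer: 3 2 3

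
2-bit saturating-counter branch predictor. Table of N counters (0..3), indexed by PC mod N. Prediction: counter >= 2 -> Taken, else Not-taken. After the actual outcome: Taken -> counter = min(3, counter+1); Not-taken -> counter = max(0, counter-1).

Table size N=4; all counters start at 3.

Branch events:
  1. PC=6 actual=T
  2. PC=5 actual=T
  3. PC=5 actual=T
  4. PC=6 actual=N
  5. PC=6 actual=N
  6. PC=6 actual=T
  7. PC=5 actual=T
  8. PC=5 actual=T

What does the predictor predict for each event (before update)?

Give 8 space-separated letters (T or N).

Answer: T T T T T N T T

Derivation:
Ev 1: PC=6 idx=2 pred=T actual=T -> ctr[2]=3
Ev 2: PC=5 idx=1 pred=T actual=T -> ctr[1]=3
Ev 3: PC=5 idx=1 pred=T actual=T -> ctr[1]=3
Ev 4: PC=6 idx=2 pred=T actual=N -> ctr[2]=2
Ev 5: PC=6 idx=2 pred=T actual=N -> ctr[2]=1
Ev 6: PC=6 idx=2 pred=N actual=T -> ctr[2]=2
Ev 7: PC=5 idx=1 pred=T actual=T -> ctr[1]=3
Ev 8: PC=5 idx=1 pred=T actual=T -> ctr[1]=3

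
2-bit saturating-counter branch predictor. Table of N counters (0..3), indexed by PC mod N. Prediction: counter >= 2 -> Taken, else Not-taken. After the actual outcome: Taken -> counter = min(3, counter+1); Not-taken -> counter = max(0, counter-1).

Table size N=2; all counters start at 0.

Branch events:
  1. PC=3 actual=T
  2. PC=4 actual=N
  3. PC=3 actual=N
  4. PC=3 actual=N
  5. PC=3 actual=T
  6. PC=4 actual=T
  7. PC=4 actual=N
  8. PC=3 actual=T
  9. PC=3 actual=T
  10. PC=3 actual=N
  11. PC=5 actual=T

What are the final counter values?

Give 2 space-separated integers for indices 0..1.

Ev 1: PC=3 idx=1 pred=N actual=T -> ctr[1]=1
Ev 2: PC=4 idx=0 pred=N actual=N -> ctr[0]=0
Ev 3: PC=3 idx=1 pred=N actual=N -> ctr[1]=0
Ev 4: PC=3 idx=1 pred=N actual=N -> ctr[1]=0
Ev 5: PC=3 idx=1 pred=N actual=T -> ctr[1]=1
Ev 6: PC=4 idx=0 pred=N actual=T -> ctr[0]=1
Ev 7: PC=4 idx=0 pred=N actual=N -> ctr[0]=0
Ev 8: PC=3 idx=1 pred=N actual=T -> ctr[1]=2
Ev 9: PC=3 idx=1 pred=T actual=T -> ctr[1]=3
Ev 10: PC=3 idx=1 pred=T actual=N -> ctr[1]=2
Ev 11: PC=5 idx=1 pred=T actual=T -> ctr[1]=3

Answer: 0 3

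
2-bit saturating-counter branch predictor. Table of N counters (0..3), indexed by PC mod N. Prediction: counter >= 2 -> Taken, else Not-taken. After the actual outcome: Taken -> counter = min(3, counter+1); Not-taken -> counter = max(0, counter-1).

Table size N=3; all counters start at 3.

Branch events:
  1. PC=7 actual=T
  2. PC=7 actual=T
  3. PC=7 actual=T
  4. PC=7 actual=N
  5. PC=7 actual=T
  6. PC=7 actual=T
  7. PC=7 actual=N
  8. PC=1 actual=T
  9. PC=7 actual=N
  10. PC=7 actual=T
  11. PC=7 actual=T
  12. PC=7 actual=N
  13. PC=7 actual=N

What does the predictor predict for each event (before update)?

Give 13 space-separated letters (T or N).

Answer: T T T T T T T T T T T T T

Derivation:
Ev 1: PC=7 idx=1 pred=T actual=T -> ctr[1]=3
Ev 2: PC=7 idx=1 pred=T actual=T -> ctr[1]=3
Ev 3: PC=7 idx=1 pred=T actual=T -> ctr[1]=3
Ev 4: PC=7 idx=1 pred=T actual=N -> ctr[1]=2
Ev 5: PC=7 idx=1 pred=T actual=T -> ctr[1]=3
Ev 6: PC=7 idx=1 pred=T actual=T -> ctr[1]=3
Ev 7: PC=7 idx=1 pred=T actual=N -> ctr[1]=2
Ev 8: PC=1 idx=1 pred=T actual=T -> ctr[1]=3
Ev 9: PC=7 idx=1 pred=T actual=N -> ctr[1]=2
Ev 10: PC=7 idx=1 pred=T actual=T -> ctr[1]=3
Ev 11: PC=7 idx=1 pred=T actual=T -> ctr[1]=3
Ev 12: PC=7 idx=1 pred=T actual=N -> ctr[1]=2
Ev 13: PC=7 idx=1 pred=T actual=N -> ctr[1]=1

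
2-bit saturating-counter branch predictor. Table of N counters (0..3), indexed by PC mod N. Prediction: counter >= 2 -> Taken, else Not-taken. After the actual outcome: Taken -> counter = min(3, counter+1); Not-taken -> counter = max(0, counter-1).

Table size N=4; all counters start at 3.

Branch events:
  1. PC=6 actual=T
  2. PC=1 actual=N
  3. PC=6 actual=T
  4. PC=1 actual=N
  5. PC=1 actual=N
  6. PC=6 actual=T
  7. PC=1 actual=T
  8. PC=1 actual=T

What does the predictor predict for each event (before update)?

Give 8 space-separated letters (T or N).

Ev 1: PC=6 idx=2 pred=T actual=T -> ctr[2]=3
Ev 2: PC=1 idx=1 pred=T actual=N -> ctr[1]=2
Ev 3: PC=6 idx=2 pred=T actual=T -> ctr[2]=3
Ev 4: PC=1 idx=1 pred=T actual=N -> ctr[1]=1
Ev 5: PC=1 idx=1 pred=N actual=N -> ctr[1]=0
Ev 6: PC=6 idx=2 pred=T actual=T -> ctr[2]=3
Ev 7: PC=1 idx=1 pred=N actual=T -> ctr[1]=1
Ev 8: PC=1 idx=1 pred=N actual=T -> ctr[1]=2

Answer: T T T T N T N N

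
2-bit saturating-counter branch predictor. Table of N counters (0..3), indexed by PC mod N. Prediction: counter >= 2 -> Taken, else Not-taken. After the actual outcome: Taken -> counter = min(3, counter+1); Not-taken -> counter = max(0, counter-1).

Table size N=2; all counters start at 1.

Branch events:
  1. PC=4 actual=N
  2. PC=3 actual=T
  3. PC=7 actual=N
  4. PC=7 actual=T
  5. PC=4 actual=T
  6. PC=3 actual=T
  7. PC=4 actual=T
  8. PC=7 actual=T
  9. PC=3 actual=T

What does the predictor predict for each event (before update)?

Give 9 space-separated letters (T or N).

Ev 1: PC=4 idx=0 pred=N actual=N -> ctr[0]=0
Ev 2: PC=3 idx=1 pred=N actual=T -> ctr[1]=2
Ev 3: PC=7 idx=1 pred=T actual=N -> ctr[1]=1
Ev 4: PC=7 idx=1 pred=N actual=T -> ctr[1]=2
Ev 5: PC=4 idx=0 pred=N actual=T -> ctr[0]=1
Ev 6: PC=3 idx=1 pred=T actual=T -> ctr[1]=3
Ev 7: PC=4 idx=0 pred=N actual=T -> ctr[0]=2
Ev 8: PC=7 idx=1 pred=T actual=T -> ctr[1]=3
Ev 9: PC=3 idx=1 pred=T actual=T -> ctr[1]=3

Answer: N N T N N T N T T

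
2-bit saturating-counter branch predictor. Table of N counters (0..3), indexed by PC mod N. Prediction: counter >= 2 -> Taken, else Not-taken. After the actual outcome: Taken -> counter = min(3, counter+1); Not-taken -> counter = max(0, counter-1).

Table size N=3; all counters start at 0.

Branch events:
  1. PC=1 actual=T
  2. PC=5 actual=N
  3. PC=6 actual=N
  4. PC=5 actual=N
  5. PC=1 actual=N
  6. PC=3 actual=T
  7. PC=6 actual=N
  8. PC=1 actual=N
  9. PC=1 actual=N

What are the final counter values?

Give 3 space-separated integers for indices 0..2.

Ev 1: PC=1 idx=1 pred=N actual=T -> ctr[1]=1
Ev 2: PC=5 idx=2 pred=N actual=N -> ctr[2]=0
Ev 3: PC=6 idx=0 pred=N actual=N -> ctr[0]=0
Ev 4: PC=5 idx=2 pred=N actual=N -> ctr[2]=0
Ev 5: PC=1 idx=1 pred=N actual=N -> ctr[1]=0
Ev 6: PC=3 idx=0 pred=N actual=T -> ctr[0]=1
Ev 7: PC=6 idx=0 pred=N actual=N -> ctr[0]=0
Ev 8: PC=1 idx=1 pred=N actual=N -> ctr[1]=0
Ev 9: PC=1 idx=1 pred=N actual=N -> ctr[1]=0

Answer: 0 0 0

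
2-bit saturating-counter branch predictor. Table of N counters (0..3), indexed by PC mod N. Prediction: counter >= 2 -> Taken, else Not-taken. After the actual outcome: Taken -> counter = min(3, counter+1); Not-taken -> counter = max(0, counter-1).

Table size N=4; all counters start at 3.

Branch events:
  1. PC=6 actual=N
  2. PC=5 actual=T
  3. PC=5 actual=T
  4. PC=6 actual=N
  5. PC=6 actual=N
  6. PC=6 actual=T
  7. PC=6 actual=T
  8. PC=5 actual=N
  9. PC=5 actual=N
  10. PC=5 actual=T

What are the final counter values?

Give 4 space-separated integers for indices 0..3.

Ev 1: PC=6 idx=2 pred=T actual=N -> ctr[2]=2
Ev 2: PC=5 idx=1 pred=T actual=T -> ctr[1]=3
Ev 3: PC=5 idx=1 pred=T actual=T -> ctr[1]=3
Ev 4: PC=6 idx=2 pred=T actual=N -> ctr[2]=1
Ev 5: PC=6 idx=2 pred=N actual=N -> ctr[2]=0
Ev 6: PC=6 idx=2 pred=N actual=T -> ctr[2]=1
Ev 7: PC=6 idx=2 pred=N actual=T -> ctr[2]=2
Ev 8: PC=5 idx=1 pred=T actual=N -> ctr[1]=2
Ev 9: PC=5 idx=1 pred=T actual=N -> ctr[1]=1
Ev 10: PC=5 idx=1 pred=N actual=T -> ctr[1]=2

Answer: 3 2 2 3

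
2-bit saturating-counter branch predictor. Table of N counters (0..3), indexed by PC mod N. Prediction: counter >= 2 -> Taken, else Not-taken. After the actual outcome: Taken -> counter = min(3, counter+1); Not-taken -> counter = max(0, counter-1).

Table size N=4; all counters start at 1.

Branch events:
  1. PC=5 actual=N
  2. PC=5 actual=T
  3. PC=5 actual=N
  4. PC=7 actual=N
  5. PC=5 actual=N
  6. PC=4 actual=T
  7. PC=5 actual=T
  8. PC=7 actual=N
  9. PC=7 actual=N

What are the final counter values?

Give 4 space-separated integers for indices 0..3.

Answer: 2 1 1 0

Derivation:
Ev 1: PC=5 idx=1 pred=N actual=N -> ctr[1]=0
Ev 2: PC=5 idx=1 pred=N actual=T -> ctr[1]=1
Ev 3: PC=5 idx=1 pred=N actual=N -> ctr[1]=0
Ev 4: PC=7 idx=3 pred=N actual=N -> ctr[3]=0
Ev 5: PC=5 idx=1 pred=N actual=N -> ctr[1]=0
Ev 6: PC=4 idx=0 pred=N actual=T -> ctr[0]=2
Ev 7: PC=5 idx=1 pred=N actual=T -> ctr[1]=1
Ev 8: PC=7 idx=3 pred=N actual=N -> ctr[3]=0
Ev 9: PC=7 idx=3 pred=N actual=N -> ctr[3]=0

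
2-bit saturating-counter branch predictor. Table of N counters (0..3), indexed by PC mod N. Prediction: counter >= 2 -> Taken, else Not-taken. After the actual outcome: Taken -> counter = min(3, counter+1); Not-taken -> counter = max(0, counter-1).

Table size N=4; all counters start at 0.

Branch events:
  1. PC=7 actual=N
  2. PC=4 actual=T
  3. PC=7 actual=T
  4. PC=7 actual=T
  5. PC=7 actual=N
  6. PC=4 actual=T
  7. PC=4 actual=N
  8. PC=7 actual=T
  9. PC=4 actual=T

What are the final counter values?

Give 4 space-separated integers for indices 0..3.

Answer: 2 0 0 2

Derivation:
Ev 1: PC=7 idx=3 pred=N actual=N -> ctr[3]=0
Ev 2: PC=4 idx=0 pred=N actual=T -> ctr[0]=1
Ev 3: PC=7 idx=3 pred=N actual=T -> ctr[3]=1
Ev 4: PC=7 idx=3 pred=N actual=T -> ctr[3]=2
Ev 5: PC=7 idx=3 pred=T actual=N -> ctr[3]=1
Ev 6: PC=4 idx=0 pred=N actual=T -> ctr[0]=2
Ev 7: PC=4 idx=0 pred=T actual=N -> ctr[0]=1
Ev 8: PC=7 idx=3 pred=N actual=T -> ctr[3]=2
Ev 9: PC=4 idx=0 pred=N actual=T -> ctr[0]=2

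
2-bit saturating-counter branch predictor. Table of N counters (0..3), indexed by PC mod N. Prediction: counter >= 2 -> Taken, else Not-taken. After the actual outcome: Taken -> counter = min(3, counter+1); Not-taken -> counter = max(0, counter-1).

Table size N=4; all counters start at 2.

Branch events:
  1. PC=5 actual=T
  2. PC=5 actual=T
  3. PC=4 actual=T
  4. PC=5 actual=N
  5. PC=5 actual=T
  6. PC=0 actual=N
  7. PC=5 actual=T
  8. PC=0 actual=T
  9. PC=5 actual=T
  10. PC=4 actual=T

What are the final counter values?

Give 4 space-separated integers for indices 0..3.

Answer: 3 3 2 2

Derivation:
Ev 1: PC=5 idx=1 pred=T actual=T -> ctr[1]=3
Ev 2: PC=5 idx=1 pred=T actual=T -> ctr[1]=3
Ev 3: PC=4 idx=0 pred=T actual=T -> ctr[0]=3
Ev 4: PC=5 idx=1 pred=T actual=N -> ctr[1]=2
Ev 5: PC=5 idx=1 pred=T actual=T -> ctr[1]=3
Ev 6: PC=0 idx=0 pred=T actual=N -> ctr[0]=2
Ev 7: PC=5 idx=1 pred=T actual=T -> ctr[1]=3
Ev 8: PC=0 idx=0 pred=T actual=T -> ctr[0]=3
Ev 9: PC=5 idx=1 pred=T actual=T -> ctr[1]=3
Ev 10: PC=4 idx=0 pred=T actual=T -> ctr[0]=3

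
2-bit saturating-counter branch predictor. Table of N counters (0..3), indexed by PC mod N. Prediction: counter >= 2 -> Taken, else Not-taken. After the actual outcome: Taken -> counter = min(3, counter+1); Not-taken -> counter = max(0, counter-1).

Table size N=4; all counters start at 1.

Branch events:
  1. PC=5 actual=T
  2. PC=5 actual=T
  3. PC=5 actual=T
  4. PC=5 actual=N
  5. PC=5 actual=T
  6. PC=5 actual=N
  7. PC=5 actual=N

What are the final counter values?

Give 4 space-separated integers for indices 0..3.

Ev 1: PC=5 idx=1 pred=N actual=T -> ctr[1]=2
Ev 2: PC=5 idx=1 pred=T actual=T -> ctr[1]=3
Ev 3: PC=5 idx=1 pred=T actual=T -> ctr[1]=3
Ev 4: PC=5 idx=1 pred=T actual=N -> ctr[1]=2
Ev 5: PC=5 idx=1 pred=T actual=T -> ctr[1]=3
Ev 6: PC=5 idx=1 pred=T actual=N -> ctr[1]=2
Ev 7: PC=5 idx=1 pred=T actual=N -> ctr[1]=1

Answer: 1 1 1 1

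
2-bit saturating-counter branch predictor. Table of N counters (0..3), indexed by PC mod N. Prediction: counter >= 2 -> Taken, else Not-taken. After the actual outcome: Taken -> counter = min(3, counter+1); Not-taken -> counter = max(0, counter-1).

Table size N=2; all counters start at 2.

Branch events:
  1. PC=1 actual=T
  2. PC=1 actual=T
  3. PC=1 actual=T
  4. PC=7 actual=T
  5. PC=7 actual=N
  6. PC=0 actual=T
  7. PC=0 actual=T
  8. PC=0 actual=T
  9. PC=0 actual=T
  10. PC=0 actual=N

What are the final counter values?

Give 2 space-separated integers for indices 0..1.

Answer: 2 2

Derivation:
Ev 1: PC=1 idx=1 pred=T actual=T -> ctr[1]=3
Ev 2: PC=1 idx=1 pred=T actual=T -> ctr[1]=3
Ev 3: PC=1 idx=1 pred=T actual=T -> ctr[1]=3
Ev 4: PC=7 idx=1 pred=T actual=T -> ctr[1]=3
Ev 5: PC=7 idx=1 pred=T actual=N -> ctr[1]=2
Ev 6: PC=0 idx=0 pred=T actual=T -> ctr[0]=3
Ev 7: PC=0 idx=0 pred=T actual=T -> ctr[0]=3
Ev 8: PC=0 idx=0 pred=T actual=T -> ctr[0]=3
Ev 9: PC=0 idx=0 pred=T actual=T -> ctr[0]=3
Ev 10: PC=0 idx=0 pred=T actual=N -> ctr[0]=2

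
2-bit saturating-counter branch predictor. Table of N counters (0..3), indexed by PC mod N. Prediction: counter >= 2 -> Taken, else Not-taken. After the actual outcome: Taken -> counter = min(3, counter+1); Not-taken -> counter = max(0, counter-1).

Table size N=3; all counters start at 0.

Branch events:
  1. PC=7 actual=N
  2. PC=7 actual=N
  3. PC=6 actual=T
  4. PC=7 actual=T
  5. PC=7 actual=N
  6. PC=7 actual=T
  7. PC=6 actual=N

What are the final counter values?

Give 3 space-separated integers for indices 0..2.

Answer: 0 1 0

Derivation:
Ev 1: PC=7 idx=1 pred=N actual=N -> ctr[1]=0
Ev 2: PC=7 idx=1 pred=N actual=N -> ctr[1]=0
Ev 3: PC=6 idx=0 pred=N actual=T -> ctr[0]=1
Ev 4: PC=7 idx=1 pred=N actual=T -> ctr[1]=1
Ev 5: PC=7 idx=1 pred=N actual=N -> ctr[1]=0
Ev 6: PC=7 idx=1 pred=N actual=T -> ctr[1]=1
Ev 7: PC=6 idx=0 pred=N actual=N -> ctr[0]=0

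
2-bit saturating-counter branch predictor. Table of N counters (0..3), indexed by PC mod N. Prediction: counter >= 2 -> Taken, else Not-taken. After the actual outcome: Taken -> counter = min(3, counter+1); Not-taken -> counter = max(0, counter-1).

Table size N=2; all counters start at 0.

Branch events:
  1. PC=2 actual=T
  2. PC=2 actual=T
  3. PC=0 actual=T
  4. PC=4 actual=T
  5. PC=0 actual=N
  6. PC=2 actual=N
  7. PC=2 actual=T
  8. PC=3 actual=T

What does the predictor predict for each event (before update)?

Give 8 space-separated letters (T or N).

Ev 1: PC=2 idx=0 pred=N actual=T -> ctr[0]=1
Ev 2: PC=2 idx=0 pred=N actual=T -> ctr[0]=2
Ev 3: PC=0 idx=0 pred=T actual=T -> ctr[0]=3
Ev 4: PC=4 idx=0 pred=T actual=T -> ctr[0]=3
Ev 5: PC=0 idx=0 pred=T actual=N -> ctr[0]=2
Ev 6: PC=2 idx=0 pred=T actual=N -> ctr[0]=1
Ev 7: PC=2 idx=0 pred=N actual=T -> ctr[0]=2
Ev 8: PC=3 idx=1 pred=N actual=T -> ctr[1]=1

Answer: N N T T T T N N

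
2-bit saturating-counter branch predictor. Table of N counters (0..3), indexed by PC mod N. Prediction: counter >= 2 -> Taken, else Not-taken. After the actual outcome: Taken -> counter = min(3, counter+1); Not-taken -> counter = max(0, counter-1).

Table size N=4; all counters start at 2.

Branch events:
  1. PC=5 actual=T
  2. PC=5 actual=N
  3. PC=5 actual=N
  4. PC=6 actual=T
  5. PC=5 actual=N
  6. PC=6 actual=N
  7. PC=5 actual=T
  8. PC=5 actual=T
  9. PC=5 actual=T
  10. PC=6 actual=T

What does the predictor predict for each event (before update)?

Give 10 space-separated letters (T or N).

Answer: T T T T N T N N T T

Derivation:
Ev 1: PC=5 idx=1 pred=T actual=T -> ctr[1]=3
Ev 2: PC=5 idx=1 pred=T actual=N -> ctr[1]=2
Ev 3: PC=5 idx=1 pred=T actual=N -> ctr[1]=1
Ev 4: PC=6 idx=2 pred=T actual=T -> ctr[2]=3
Ev 5: PC=5 idx=1 pred=N actual=N -> ctr[1]=0
Ev 6: PC=6 idx=2 pred=T actual=N -> ctr[2]=2
Ev 7: PC=5 idx=1 pred=N actual=T -> ctr[1]=1
Ev 8: PC=5 idx=1 pred=N actual=T -> ctr[1]=2
Ev 9: PC=5 idx=1 pred=T actual=T -> ctr[1]=3
Ev 10: PC=6 idx=2 pred=T actual=T -> ctr[2]=3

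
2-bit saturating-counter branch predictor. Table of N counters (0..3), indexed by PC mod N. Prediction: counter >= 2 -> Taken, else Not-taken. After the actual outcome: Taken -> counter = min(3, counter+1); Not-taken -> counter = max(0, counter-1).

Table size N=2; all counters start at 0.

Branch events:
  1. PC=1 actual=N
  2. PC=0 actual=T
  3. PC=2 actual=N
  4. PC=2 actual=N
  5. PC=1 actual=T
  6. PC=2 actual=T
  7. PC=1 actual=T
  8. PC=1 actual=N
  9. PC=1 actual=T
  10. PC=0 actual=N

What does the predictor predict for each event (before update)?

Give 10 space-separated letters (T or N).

Ev 1: PC=1 idx=1 pred=N actual=N -> ctr[1]=0
Ev 2: PC=0 idx=0 pred=N actual=T -> ctr[0]=1
Ev 3: PC=2 idx=0 pred=N actual=N -> ctr[0]=0
Ev 4: PC=2 idx=0 pred=N actual=N -> ctr[0]=0
Ev 5: PC=1 idx=1 pred=N actual=T -> ctr[1]=1
Ev 6: PC=2 idx=0 pred=N actual=T -> ctr[0]=1
Ev 7: PC=1 idx=1 pred=N actual=T -> ctr[1]=2
Ev 8: PC=1 idx=1 pred=T actual=N -> ctr[1]=1
Ev 9: PC=1 idx=1 pred=N actual=T -> ctr[1]=2
Ev 10: PC=0 idx=0 pred=N actual=N -> ctr[0]=0

Answer: N N N N N N N T N N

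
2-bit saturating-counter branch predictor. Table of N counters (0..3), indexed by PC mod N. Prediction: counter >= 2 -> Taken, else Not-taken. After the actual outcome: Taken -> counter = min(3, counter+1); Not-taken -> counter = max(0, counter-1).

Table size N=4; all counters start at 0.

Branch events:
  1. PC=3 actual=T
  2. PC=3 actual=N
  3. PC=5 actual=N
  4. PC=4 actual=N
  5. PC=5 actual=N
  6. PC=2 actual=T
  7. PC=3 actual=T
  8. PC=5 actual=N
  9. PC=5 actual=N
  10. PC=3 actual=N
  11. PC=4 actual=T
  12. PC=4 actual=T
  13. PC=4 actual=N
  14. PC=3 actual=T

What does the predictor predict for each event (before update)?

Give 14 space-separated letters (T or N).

Ev 1: PC=3 idx=3 pred=N actual=T -> ctr[3]=1
Ev 2: PC=3 idx=3 pred=N actual=N -> ctr[3]=0
Ev 3: PC=5 idx=1 pred=N actual=N -> ctr[1]=0
Ev 4: PC=4 idx=0 pred=N actual=N -> ctr[0]=0
Ev 5: PC=5 idx=1 pred=N actual=N -> ctr[1]=0
Ev 6: PC=2 idx=2 pred=N actual=T -> ctr[2]=1
Ev 7: PC=3 idx=3 pred=N actual=T -> ctr[3]=1
Ev 8: PC=5 idx=1 pred=N actual=N -> ctr[1]=0
Ev 9: PC=5 idx=1 pred=N actual=N -> ctr[1]=0
Ev 10: PC=3 idx=3 pred=N actual=N -> ctr[3]=0
Ev 11: PC=4 idx=0 pred=N actual=T -> ctr[0]=1
Ev 12: PC=4 idx=0 pred=N actual=T -> ctr[0]=2
Ev 13: PC=4 idx=0 pred=T actual=N -> ctr[0]=1
Ev 14: PC=3 idx=3 pred=N actual=T -> ctr[3]=1

Answer: N N N N N N N N N N N N T N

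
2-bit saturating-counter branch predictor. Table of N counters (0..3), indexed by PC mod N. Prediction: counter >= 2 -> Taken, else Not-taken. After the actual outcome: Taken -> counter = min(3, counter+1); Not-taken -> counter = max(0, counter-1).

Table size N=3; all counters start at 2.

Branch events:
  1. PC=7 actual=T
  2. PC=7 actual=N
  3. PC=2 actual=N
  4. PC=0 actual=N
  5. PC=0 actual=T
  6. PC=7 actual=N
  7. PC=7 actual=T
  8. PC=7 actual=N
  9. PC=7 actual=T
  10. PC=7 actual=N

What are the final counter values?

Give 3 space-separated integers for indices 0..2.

Ev 1: PC=7 idx=1 pred=T actual=T -> ctr[1]=3
Ev 2: PC=7 idx=1 pred=T actual=N -> ctr[1]=2
Ev 3: PC=2 idx=2 pred=T actual=N -> ctr[2]=1
Ev 4: PC=0 idx=0 pred=T actual=N -> ctr[0]=1
Ev 5: PC=0 idx=0 pred=N actual=T -> ctr[0]=2
Ev 6: PC=7 idx=1 pred=T actual=N -> ctr[1]=1
Ev 7: PC=7 idx=1 pred=N actual=T -> ctr[1]=2
Ev 8: PC=7 idx=1 pred=T actual=N -> ctr[1]=1
Ev 9: PC=7 idx=1 pred=N actual=T -> ctr[1]=2
Ev 10: PC=7 idx=1 pred=T actual=N -> ctr[1]=1

Answer: 2 1 1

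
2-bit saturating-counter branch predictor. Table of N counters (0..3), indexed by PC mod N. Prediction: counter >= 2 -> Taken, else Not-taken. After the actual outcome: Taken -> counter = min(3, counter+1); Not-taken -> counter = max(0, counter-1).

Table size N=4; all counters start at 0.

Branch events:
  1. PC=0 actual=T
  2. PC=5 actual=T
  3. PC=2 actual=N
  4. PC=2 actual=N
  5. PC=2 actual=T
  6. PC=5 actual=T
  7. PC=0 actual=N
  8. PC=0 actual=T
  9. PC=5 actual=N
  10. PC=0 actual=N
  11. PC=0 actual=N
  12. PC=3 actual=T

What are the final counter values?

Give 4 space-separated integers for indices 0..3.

Answer: 0 1 1 1

Derivation:
Ev 1: PC=0 idx=0 pred=N actual=T -> ctr[0]=1
Ev 2: PC=5 idx=1 pred=N actual=T -> ctr[1]=1
Ev 3: PC=2 idx=2 pred=N actual=N -> ctr[2]=0
Ev 4: PC=2 idx=2 pred=N actual=N -> ctr[2]=0
Ev 5: PC=2 idx=2 pred=N actual=T -> ctr[2]=1
Ev 6: PC=5 idx=1 pred=N actual=T -> ctr[1]=2
Ev 7: PC=0 idx=0 pred=N actual=N -> ctr[0]=0
Ev 8: PC=0 idx=0 pred=N actual=T -> ctr[0]=1
Ev 9: PC=5 idx=1 pred=T actual=N -> ctr[1]=1
Ev 10: PC=0 idx=0 pred=N actual=N -> ctr[0]=0
Ev 11: PC=0 idx=0 pred=N actual=N -> ctr[0]=0
Ev 12: PC=3 idx=3 pred=N actual=T -> ctr[3]=1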